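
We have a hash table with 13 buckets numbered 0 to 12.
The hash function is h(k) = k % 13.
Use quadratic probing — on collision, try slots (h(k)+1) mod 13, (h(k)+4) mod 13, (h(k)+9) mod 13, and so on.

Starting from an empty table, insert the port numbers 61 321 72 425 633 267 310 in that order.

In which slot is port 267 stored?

8

61 hashes to 9; slot 9 is free → place at 9.
321 hashes to 9; 9 taken → place at 10.
72 hashes to 7; slot 7 is free → place at 7.
425 hashes to 9; 9,10 taken → place at 0.
633 hashes to 9; 9,10,0 taken → place at 5.
267 hashes to 7; 7 taken → place at 8.
310 hashes to 11; slot 11 is free → place at 11.
Table: [425, —, —, —, —, 633, —, 72, 267, 61, 321, 310, —]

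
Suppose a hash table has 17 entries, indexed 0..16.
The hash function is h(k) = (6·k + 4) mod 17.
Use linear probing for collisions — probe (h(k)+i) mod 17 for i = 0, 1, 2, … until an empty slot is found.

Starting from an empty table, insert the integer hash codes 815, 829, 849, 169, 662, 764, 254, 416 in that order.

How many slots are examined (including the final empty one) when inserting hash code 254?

6

Insert 815: h=15, slot 15 empty => index 15.
Insert 829: h=14, slot 14 empty => index 14.
Insert 849: h=15, slot 15 occupied => index 16.
Insert 169: h=15, slots 15,16 occupied => index 0.
Insert 662: h=15, slots 15,16,0 occupied => index 1.
Insert 764: h=15, slots 15,16,0,1 occupied => index 2.
Insert 254: h=15, slots 15,16,0,1,2 occupied => index 3.
Insert 416: h=1, slots 1,2,3 occupied => index 4.
Table: [169, 662, 764, 254, 416, ., ., ., ., ., ., ., ., ., 829, 815, 849]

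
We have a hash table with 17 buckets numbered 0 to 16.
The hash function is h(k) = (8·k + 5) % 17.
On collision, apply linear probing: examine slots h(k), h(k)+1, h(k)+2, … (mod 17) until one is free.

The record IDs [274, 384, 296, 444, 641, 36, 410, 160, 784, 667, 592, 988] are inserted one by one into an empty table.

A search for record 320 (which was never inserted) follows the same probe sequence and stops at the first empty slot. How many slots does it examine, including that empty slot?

Insert 274: h=4, slot 4 empty → index 4.
Insert 384: h=0, slot 0 empty → index 0.
Insert 296: h=10, slot 10 empty → index 10.
Insert 444: h=4, slot 4 occupied → index 5.
Insert 641: h=16, slot 16 empty → index 16.
Insert 36: h=4, slots 4,5 occupied → index 6.
Insert 410: h=4, slots 4,5,6 occupied → index 7.
Insert 160: h=10, slot 10 occupied → index 11.
Insert 784: h=4, slots 4,5,6,7 occupied → index 8.
Insert 667: h=3, slot 3 empty → index 3.
Insert 592: h=15, slot 15 empty → index 15.
Insert 988: h=4, slots 4,5,6,7,8 occupied → index 9.
Table: [384, -, -, 667, 274, 444, 36, 410, 784, 988, 296, 160, -, -, -, 592, 641]
Lookup 320: h=15, probe 15,16,0,1 → slot 1 empty, not found.

4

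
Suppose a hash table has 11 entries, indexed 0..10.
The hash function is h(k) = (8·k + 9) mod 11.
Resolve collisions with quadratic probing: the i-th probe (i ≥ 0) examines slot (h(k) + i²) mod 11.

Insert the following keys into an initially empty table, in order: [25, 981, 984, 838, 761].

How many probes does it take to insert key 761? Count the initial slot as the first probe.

25 hashes to 0; slot 0 is free → place at 0.
981 hashes to 3; slot 3 is free → place at 3.
984 hashes to 5; slot 5 is free → place at 5.
838 hashes to 3; 3 taken → place at 4.
761 hashes to 3; 3,4 taken → place at 7.
Table: [25, —, —, 981, 838, 984, —, 761, —, —, —]

3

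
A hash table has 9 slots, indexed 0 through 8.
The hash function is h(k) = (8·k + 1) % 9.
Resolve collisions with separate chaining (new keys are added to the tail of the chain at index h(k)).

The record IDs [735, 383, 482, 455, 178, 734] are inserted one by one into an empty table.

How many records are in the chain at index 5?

4

735 -> bucket 4
383 -> bucket 5
482 -> bucket 5 (collision)
455 -> bucket 5 (collision)
178 -> bucket 3
734 -> bucket 5 (collision)
Final buckets:
0: _
1: _
2: _
3: 178
4: 735
5: 383 -> 482 -> 455 -> 734
6: _
7: _
8: _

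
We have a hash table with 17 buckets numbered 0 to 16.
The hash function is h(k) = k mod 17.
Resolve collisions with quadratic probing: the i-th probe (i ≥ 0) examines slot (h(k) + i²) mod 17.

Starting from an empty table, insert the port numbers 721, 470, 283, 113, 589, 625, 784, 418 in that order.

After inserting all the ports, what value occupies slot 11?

470

721: h=7 -> slot 7
470: h=11 -> slot 11
283: h=11, probe 11,12 -> slot 12
113: h=11, probe 11,12,15 -> slot 15
589: h=11, probe 11,12,15,3 -> slot 3
625: h=13 -> slot 13
784: h=2 -> slot 2
418: h=10 -> slot 10
Table: [., ., 784, 589, ., ., ., 721, ., ., 418, 470, 283, 625, ., 113, .]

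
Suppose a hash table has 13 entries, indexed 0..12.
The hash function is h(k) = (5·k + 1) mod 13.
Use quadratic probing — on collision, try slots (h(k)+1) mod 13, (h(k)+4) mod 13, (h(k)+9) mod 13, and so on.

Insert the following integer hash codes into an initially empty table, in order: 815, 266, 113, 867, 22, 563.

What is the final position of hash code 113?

8

815: h=7 => slot 7
266: h=5 => slot 5
113: h=7, probe 7,8 => slot 8
867: h=7, probe 7,8,11 => slot 11
22: h=7, probe 7,8,11,3 => slot 3
563: h=8, probe 8,9 => slot 9
Table: [∅, ∅, ∅, 22, ∅, 266, ∅, 815, 113, 563, ∅, 867, ∅]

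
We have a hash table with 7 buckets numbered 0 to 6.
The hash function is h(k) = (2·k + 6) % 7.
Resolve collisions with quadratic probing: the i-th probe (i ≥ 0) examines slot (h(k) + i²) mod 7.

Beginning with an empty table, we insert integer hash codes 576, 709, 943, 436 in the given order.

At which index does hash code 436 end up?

0

Insert 576: h=3, slot 3 empty => index 3.
Insert 709: h=3, slot 3 occupied => index 4.
Insert 943: h=2, slot 2 empty => index 2.
Insert 436: h=3, slots 3,4 occupied => index 0.
Table: [436, ., 943, 576, 709, ., .]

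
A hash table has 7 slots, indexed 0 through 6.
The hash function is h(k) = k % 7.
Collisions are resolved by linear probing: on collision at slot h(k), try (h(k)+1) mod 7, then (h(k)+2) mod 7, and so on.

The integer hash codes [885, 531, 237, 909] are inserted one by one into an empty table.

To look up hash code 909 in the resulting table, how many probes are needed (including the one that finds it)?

885 hashes to 3; slot 3 is free → place at 3.
531 hashes to 6; slot 6 is free → place at 6.
237 hashes to 6; 6 taken → place at 0.
909 hashes to 6; 6,0 taken → place at 1.
Table: [237, 909, -, 885, -, -, 531]
Lookup 909: h=6, probe 6,0,1 → found at 1.

3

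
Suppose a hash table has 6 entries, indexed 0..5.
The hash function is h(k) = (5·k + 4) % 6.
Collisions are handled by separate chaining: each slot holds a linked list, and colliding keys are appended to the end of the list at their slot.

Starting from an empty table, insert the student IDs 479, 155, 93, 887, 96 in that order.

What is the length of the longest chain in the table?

3

Insert 479: h=5, bucket 5 empty -> new chain.
Insert 155: h=5, bucket 5 nonempty -> append to chain.
Insert 93: h=1, bucket 1 empty -> new chain.
Insert 887: h=5, bucket 5 nonempty -> append to chain.
Insert 96: h=4, bucket 4 empty -> new chain.
Final buckets:
0: ∅
1: 93
2: ∅
3: ∅
4: 96
5: 479 -> 155 -> 887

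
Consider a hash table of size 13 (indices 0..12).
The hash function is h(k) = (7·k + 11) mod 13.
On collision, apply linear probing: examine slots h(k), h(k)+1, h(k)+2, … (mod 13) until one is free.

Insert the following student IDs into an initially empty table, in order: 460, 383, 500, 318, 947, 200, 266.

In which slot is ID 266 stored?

4

460: h=7 -> slot 7
383: h=1 -> slot 1
500: h=1, probe 1,2 -> slot 2
318: h=1, probe 1,2,3 -> slot 3
947: h=10 -> slot 10
200: h=7, probe 7,8 -> slot 8
266: h=1, probe 1,2,3,4 -> slot 4
Table: [∅, 383, 500, 318, 266, ∅, ∅, 460, 200, ∅, 947, ∅, ∅]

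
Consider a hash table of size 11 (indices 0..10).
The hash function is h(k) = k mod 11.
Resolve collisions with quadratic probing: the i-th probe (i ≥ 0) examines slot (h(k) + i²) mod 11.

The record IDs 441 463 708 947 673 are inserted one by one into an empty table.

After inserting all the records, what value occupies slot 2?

463

Insert 441: h=1, slot 1 empty => index 1.
Insert 463: h=1, slot 1 occupied => index 2.
Insert 708: h=4, slot 4 empty => index 4.
Insert 947: h=1, slots 1,2 occupied => index 5.
Insert 673: h=2, slot 2 occupied => index 3.
Table: [., 441, 463, 673, 708, 947, ., ., ., ., .]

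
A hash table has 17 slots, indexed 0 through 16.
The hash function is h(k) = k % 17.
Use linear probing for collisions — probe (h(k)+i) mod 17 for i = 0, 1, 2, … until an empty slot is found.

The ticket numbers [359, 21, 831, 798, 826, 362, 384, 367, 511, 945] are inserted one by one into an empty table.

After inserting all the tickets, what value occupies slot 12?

359 hashes to 2; slot 2 is free → place at 2.
21 hashes to 4; slot 4 is free → place at 4.
831 hashes to 15; slot 15 is free → place at 15.
798 hashes to 16; slot 16 is free → place at 16.
826 hashes to 10; slot 10 is free → place at 10.
362 hashes to 5; slot 5 is free → place at 5.
384 hashes to 10; 10 taken → place at 11.
367 hashes to 10; 10,11 taken → place at 12.
511 hashes to 1; slot 1 is free → place at 1.
945 hashes to 10; 10,11,12 taken → place at 13.
Table: [∅, 511, 359, ∅, 21, 362, ∅, ∅, ∅, ∅, 826, 384, 367, 945, ∅, 831, 798]

367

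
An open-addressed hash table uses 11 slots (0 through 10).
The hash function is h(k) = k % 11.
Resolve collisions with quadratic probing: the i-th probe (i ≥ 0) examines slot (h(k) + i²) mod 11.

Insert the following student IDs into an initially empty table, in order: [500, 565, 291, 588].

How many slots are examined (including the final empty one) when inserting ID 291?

2

500 hashes to 5; slot 5 is free => place at 5.
565 hashes to 4; slot 4 is free => place at 4.
291 hashes to 5; 5 taken => place at 6.
588 hashes to 5; 5,6 taken => place at 9.
Table: [., ., ., ., 565, 500, 291, ., ., 588, .]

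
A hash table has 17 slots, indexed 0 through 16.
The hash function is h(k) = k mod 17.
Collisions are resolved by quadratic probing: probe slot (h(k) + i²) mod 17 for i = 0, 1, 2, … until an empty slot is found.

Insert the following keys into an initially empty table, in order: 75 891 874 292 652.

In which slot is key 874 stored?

75: h=7 -> slot 7
891: h=7, probe 7,8 -> slot 8
874: h=7, probe 7,8,11 -> slot 11
292: h=3 -> slot 3
652: h=6 -> slot 6
Table: [-, -, -, 292, -, -, 652, 75, 891, -, -, 874, -, -, -, -, -]

11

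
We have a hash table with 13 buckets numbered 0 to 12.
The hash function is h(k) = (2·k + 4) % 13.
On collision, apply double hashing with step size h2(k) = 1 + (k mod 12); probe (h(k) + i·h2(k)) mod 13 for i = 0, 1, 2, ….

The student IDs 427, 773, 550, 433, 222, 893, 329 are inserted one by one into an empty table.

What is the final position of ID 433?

427: h=0 -> slot 0
773: h=3 -> slot 3
550: h=12 -> slot 12
433: h=12, h2=2, probe 12,1 -> slot 1
222: h=6 -> slot 6
893: h=9 -> slot 9
329: h=12, h2=6, probe 12,5 -> slot 5
Table: [427, 433, _, 773, _, 329, 222, _, _, 893, _, _, 550]

1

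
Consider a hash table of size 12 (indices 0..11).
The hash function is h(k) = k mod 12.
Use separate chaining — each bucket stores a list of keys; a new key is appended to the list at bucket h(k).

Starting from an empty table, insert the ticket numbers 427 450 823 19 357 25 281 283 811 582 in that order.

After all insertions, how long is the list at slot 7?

5

Insert 427: h=7, bucket 7 empty -> new chain.
Insert 450: h=6, bucket 6 empty -> new chain.
Insert 823: h=7, bucket 7 nonempty -> append to chain.
Insert 19: h=7, bucket 7 nonempty -> append to chain.
Insert 357: h=9, bucket 9 empty -> new chain.
Insert 25: h=1, bucket 1 empty -> new chain.
Insert 281: h=5, bucket 5 empty -> new chain.
Insert 283: h=7, bucket 7 nonempty -> append to chain.
Insert 811: h=7, bucket 7 nonempty -> append to chain.
Insert 582: h=6, bucket 6 nonempty -> append to chain.
Final buckets:
0: -
1: 25
2: -
3: -
4: -
5: 281
6: 450 -> 582
7: 427 -> 823 -> 19 -> 283 -> 811
8: -
9: 357
10: -
11: -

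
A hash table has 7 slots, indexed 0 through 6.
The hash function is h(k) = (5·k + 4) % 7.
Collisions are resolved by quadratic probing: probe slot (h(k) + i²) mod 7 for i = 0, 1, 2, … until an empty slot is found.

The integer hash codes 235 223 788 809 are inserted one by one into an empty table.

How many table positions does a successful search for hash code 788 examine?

2

Insert 235: h=3, slot 3 empty => index 3.
Insert 223: h=6, slot 6 empty => index 6.
Insert 788: h=3, slot 3 occupied => index 4.
Insert 809: h=3, slots 3,4 occupied => index 0.
Table: [809, _, _, 235, 788, _, 223]
Lookup 788: h=3, probe 3,4 → found at 4.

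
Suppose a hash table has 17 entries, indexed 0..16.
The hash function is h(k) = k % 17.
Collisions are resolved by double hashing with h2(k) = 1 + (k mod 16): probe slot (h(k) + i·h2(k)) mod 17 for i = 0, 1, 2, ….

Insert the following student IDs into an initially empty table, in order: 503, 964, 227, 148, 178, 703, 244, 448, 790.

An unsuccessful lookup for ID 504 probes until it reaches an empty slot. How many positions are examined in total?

2

503 hashes to 10; slot 10 is free -> place at 10.
964 hashes to 12; slot 12 is free -> place at 12.
227 hashes to 6; slot 6 is free -> place at 6.
148 hashes to 12, h2=5; 12 taken -> place at 0.
178 hashes to 8; slot 8 is free -> place at 8.
703 hashes to 6, h2=16; 6 taken -> place at 5.
244 hashes to 6, h2=5; 6 taken -> place at 11.
448 hashes to 6, h2=1; 6 taken -> place at 7.
790 hashes to 8, h2=7; 8 taken -> place at 15.
Table: [148, ., ., ., ., 703, 227, 448, 178, ., 503, 244, 964, ., ., 790, .]
Lookup 504: h=11, h2=9, probe 11,3 → slot 3 empty, not found.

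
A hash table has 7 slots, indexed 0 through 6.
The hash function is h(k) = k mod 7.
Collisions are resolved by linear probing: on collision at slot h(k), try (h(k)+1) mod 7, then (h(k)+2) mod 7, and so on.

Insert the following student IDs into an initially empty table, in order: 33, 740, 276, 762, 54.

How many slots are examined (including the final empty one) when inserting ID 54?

33 hashes to 5; slot 5 is free => place at 5.
740 hashes to 5; 5 taken => place at 6.
276 hashes to 3; slot 3 is free => place at 3.
762 hashes to 6; 6 taken => place at 0.
54 hashes to 5; 5,6,0 taken => place at 1.
Table: [762, 54, ., 276, ., 33, 740]

4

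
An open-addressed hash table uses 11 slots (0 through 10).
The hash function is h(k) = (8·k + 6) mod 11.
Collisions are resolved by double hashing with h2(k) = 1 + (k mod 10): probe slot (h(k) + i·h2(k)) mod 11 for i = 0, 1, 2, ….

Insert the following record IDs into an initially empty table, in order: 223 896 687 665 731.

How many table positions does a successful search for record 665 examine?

Insert 223: h=8, slot 8 empty → index 8.
Insert 896: h=2, slot 2 empty → index 2.
Insert 687: h=2, h2=8, slot 2 occupied → index 10.
Insert 665: h=2, h2=6, slots 2,8 occupied → index 3.
Insert 731: h=2, h2=2, slot 2 occupied → index 4.
Table: [—, —, 896, 665, 731, —, —, —, 223, —, 687]
Lookup 665: h=2, h2=6, probe 2,8,3 → found at 3.

3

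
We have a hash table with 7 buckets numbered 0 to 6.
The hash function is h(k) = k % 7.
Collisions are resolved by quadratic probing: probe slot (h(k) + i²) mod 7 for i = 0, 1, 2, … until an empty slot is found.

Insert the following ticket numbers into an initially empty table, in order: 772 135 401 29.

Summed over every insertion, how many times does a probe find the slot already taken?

3

Insert 772: h=2, slot 2 empty => index 2.
Insert 135: h=2, slot 2 occupied => index 3.
Insert 401: h=2, slots 2,3 occupied => index 6.
Insert 29: h=1, slot 1 empty => index 1.
Table: [∅, 29, 772, 135, ∅, ∅, 401]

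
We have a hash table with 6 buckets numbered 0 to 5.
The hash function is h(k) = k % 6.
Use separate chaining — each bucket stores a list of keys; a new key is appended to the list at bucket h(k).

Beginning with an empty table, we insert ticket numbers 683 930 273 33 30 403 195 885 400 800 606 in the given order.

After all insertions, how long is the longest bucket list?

4

683 -> bucket 5
930 -> bucket 0
273 -> bucket 3
33 -> bucket 3 (collision)
30 -> bucket 0 (collision)
403 -> bucket 1
195 -> bucket 3 (collision)
885 -> bucket 3 (collision)
400 -> bucket 4
800 -> bucket 2
606 -> bucket 0 (collision)
Final buckets:
0: 930 -> 30 -> 606
1: 403
2: 800
3: 273 -> 33 -> 195 -> 885
4: 400
5: 683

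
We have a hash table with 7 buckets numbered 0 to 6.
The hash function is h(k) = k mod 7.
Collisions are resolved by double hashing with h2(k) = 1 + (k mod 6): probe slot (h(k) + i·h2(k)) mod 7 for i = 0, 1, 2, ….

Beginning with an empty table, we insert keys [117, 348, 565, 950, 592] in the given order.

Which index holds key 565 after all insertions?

117: h=5 => slot 5
348: h=5, h2=1, probe 5,6 => slot 6
565: h=5, h2=2, probe 5,0 => slot 0
950: h=5, h2=3, probe 5,1 => slot 1
592: h=4 => slot 4
Table: [565, 950, -, -, 592, 117, 348]

0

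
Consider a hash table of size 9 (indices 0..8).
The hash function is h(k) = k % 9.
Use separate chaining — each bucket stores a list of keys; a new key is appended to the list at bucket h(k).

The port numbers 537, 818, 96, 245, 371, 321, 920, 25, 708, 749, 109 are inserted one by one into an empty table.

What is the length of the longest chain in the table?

4

537 → bucket 6
818 → bucket 8
96 → bucket 6 (collision)
245 → bucket 2
371 → bucket 2 (collision)
321 → bucket 6 (collision)
920 → bucket 2 (collision)
25 → bucket 7
708 → bucket 6 (collision)
749 → bucket 2 (collision)
109 → bucket 1
Final buckets:
0: _
1: 109
2: 245 -> 371 -> 920 -> 749
3: _
4: _
5: _
6: 537 -> 96 -> 321 -> 708
7: 25
8: 818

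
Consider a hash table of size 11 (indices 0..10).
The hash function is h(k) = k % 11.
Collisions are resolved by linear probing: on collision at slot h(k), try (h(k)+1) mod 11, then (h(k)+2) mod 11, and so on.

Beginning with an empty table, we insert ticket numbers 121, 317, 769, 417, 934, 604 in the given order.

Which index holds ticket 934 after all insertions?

2

121 hashes to 0; slot 0 is free -> place at 0.
317 hashes to 9; slot 9 is free -> place at 9.
769 hashes to 10; slot 10 is free -> place at 10.
417 hashes to 10; 10,0 taken -> place at 1.
934 hashes to 10; 10,0,1 taken -> place at 2.
604 hashes to 10; 10,0,1,2 taken -> place at 3.
Table: [121, 417, 934, 604, _, _, _, _, _, 317, 769]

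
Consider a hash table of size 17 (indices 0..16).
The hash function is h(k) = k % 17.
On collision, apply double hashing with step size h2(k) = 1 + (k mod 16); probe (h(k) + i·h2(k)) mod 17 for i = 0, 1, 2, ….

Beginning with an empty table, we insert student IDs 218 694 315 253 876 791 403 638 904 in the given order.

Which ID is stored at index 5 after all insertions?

Insert 218: h=14, slot 14 empty => index 14.
Insert 694: h=14, h2=7, slot 14 occupied => index 4.
Insert 315: h=9, slot 9 empty => index 9.
Insert 253: h=15, slot 15 empty => index 15.
Insert 876: h=9, h2=13, slot 9 occupied => index 5.
Insert 791: h=9, h2=8, slot 9 occupied => index 0.
Insert 403: h=12, slot 12 empty => index 12.
Insert 638: h=9, h2=15, slot 9 occupied => index 7.
Insert 904: h=3, slot 3 empty => index 3.
Table: [791, -, -, 904, 694, 876, -, 638, -, 315, -, -, 403, -, 218, 253, -]

876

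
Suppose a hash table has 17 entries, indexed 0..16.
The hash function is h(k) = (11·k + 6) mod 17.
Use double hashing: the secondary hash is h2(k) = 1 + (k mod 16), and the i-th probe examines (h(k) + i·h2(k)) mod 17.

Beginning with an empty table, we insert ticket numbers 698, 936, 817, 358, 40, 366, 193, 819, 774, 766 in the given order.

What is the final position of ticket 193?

Insert 698: h=0, slot 0 empty -> index 0.
Insert 936: h=0, h2=9, slot 0 occupied -> index 9.
Insert 817: h=0, h2=2, slot 0 occupied -> index 2.
Insert 358: h=0, h2=7, slot 0 occupied -> index 7.
Insert 40: h=4, slot 4 empty -> index 4.
Insert 366: h=3, slot 3 empty -> index 3.
Insert 193: h=4, h2=2, slot 4 occupied -> index 6.
Insert 819: h=5, slot 5 empty -> index 5.
Insert 774: h=3, h2=7, slot 3 occupied -> index 10.
Insert 766: h=0, h2=15, slot 0 occupied -> index 15.
Table: [698, -, 817, 366, 40, 819, 193, 358, -, 936, 774, -, -, -, -, 766, -]

6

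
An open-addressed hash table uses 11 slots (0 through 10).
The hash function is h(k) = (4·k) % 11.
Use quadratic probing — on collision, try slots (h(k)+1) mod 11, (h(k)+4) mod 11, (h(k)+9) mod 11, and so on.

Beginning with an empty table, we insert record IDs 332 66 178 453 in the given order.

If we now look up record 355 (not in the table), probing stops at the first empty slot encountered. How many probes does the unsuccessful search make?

332: h=8 => slot 8
66: h=0 => slot 0
178: h=8, probe 8,9 => slot 9
453: h=8, probe 8,9,1 => slot 1
Table: [66, 453, —, —, —, —, —, —, 332, 178, —]
Lookup 355: h=1, probe 1,2 → slot 2 empty, not found.

2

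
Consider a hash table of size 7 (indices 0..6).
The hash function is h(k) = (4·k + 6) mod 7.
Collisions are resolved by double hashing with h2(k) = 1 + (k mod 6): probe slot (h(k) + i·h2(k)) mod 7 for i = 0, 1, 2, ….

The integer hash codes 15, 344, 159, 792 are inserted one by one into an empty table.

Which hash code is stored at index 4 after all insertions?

15 hashes to 3; slot 3 is free → place at 3.
344 hashes to 3, h2=3; 3 taken → place at 6.
159 hashes to 5; slot 5 is free → place at 5.
792 hashes to 3, h2=1; 3 taken → place at 4.
Table: [-, -, -, 15, 792, 159, 344]

792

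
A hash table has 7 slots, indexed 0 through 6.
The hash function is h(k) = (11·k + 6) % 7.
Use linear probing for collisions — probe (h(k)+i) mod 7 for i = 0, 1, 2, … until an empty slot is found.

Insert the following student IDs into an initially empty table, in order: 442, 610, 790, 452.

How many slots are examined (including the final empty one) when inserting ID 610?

Insert 442: h=3, slot 3 empty → index 3.
Insert 610: h=3, slot 3 occupied → index 4.
Insert 790: h=2, slot 2 empty → index 2.
Insert 452: h=1, slot 1 empty → index 1.
Table: [-, 452, 790, 442, 610, -, -]

2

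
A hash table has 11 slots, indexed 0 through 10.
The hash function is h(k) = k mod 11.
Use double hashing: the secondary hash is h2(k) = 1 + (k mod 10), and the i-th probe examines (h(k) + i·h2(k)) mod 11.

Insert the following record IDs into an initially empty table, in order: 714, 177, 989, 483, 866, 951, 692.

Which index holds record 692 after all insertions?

2

714: h=10 → slot 10
177: h=1 → slot 1
989: h=10, h2=10, probe 10,9 → slot 9
483: h=10, h2=4, probe 10,3 → slot 3
866: h=8 → slot 8
951: h=5 → slot 5
692: h=10, h2=3, probe 10,2 → slot 2
Table: [-, 177, 692, 483, -, 951, -, -, 866, 989, 714]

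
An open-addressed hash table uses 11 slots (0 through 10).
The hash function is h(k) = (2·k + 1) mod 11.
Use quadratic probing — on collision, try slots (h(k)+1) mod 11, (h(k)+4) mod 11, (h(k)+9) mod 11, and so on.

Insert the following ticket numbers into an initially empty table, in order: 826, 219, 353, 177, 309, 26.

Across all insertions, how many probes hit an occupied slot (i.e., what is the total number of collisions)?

Insert 826: h=3, slot 3 empty → index 3.
Insert 219: h=10, slot 10 empty → index 10.
Insert 353: h=3, slot 3 occupied → index 4.
Insert 177: h=3, slots 3,4 occupied → index 7.
Insert 309: h=3, slots 3,4,7 occupied → index 1.
Insert 26: h=9, slot 9 empty → index 9.
Table: [_, 309, _, 826, 353, _, _, 177, _, 26, 219]

6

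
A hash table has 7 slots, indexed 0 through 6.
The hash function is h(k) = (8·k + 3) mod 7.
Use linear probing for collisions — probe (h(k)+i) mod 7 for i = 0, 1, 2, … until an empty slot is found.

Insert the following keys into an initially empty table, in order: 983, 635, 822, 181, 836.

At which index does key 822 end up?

983: h=6 -> slot 6
635: h=1 -> slot 1
822: h=6, probe 6,0 -> slot 0
181: h=2 -> slot 2
836: h=6, probe 6,0,1,2,3 -> slot 3
Table: [822, 635, 181, 836, ., ., 983]

0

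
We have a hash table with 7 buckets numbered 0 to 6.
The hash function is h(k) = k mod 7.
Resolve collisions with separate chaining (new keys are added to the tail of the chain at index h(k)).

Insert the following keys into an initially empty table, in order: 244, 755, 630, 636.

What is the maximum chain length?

244 → bucket 6
755 → bucket 6 (collision)
630 → bucket 0
636 → bucket 6 (collision)
Final buckets:
0: 630
1: _
2: _
3: _
4: _
5: _
6: 244 -> 755 -> 636

3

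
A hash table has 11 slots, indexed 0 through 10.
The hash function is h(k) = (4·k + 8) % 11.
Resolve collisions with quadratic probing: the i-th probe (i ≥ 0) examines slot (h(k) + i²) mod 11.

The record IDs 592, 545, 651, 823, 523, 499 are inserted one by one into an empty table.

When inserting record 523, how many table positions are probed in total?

592 hashes to 0; slot 0 is free → place at 0.
545 hashes to 10; slot 10 is free → place at 10.
651 hashes to 5; slot 5 is free → place at 5.
823 hashes to 0; 0 taken → place at 1.
523 hashes to 10; 10,0 taken → place at 3.
499 hashes to 2; slot 2 is free → place at 2.
Table: [592, 823, 499, 523, ., 651, ., ., ., ., 545]

3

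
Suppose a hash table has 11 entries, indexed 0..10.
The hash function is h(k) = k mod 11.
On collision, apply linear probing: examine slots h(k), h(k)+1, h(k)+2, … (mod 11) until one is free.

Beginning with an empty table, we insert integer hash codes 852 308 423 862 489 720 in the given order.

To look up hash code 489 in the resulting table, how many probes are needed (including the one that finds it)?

852: h=5 → slot 5
308: h=0 → slot 0
423: h=5, probe 5,6 → slot 6
862: h=4 → slot 4
489: h=5, probe 5,6,7 → slot 7
720: h=5, probe 5,6,7,8 → slot 8
Table: [308, -, -, -, 862, 852, 423, 489, 720, -, -]
Lookup 489: h=5, probe 5,6,7 → found at 7.

3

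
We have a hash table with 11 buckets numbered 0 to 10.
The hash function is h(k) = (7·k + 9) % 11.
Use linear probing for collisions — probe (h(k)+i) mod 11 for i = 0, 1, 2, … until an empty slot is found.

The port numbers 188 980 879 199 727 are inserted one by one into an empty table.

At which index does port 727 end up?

188: h=5 -> slot 5
980: h=5, probe 5,6 -> slot 6
879: h=2 -> slot 2
199: h=5, probe 5,6,7 -> slot 7
727: h=5, probe 5,6,7,8 -> slot 8
Table: [—, —, 879, —, —, 188, 980, 199, 727, —, —]

8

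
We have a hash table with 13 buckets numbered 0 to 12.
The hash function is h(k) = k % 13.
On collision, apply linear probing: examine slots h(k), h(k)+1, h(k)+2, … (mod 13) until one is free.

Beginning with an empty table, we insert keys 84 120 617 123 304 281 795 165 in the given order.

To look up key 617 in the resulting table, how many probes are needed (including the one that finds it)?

2

84 hashes to 6; slot 6 is free -> place at 6.
120 hashes to 3; slot 3 is free -> place at 3.
617 hashes to 6; 6 taken -> place at 7.
123 hashes to 6; 6,7 taken -> place at 8.
304 hashes to 5; slot 5 is free -> place at 5.
281 hashes to 8; 8 taken -> place at 9.
795 hashes to 2; slot 2 is free -> place at 2.
165 hashes to 9; 9 taken -> place at 10.
Table: [_, _, 795, 120, _, 304, 84, 617, 123, 281, 165, _, _]
Lookup 617: h=6, probe 6,7 → found at 7.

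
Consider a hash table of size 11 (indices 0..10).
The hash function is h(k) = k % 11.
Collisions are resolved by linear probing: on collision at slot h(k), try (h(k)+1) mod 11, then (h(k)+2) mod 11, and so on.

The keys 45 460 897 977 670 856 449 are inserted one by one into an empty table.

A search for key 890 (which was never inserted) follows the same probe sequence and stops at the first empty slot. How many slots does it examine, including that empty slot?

45 hashes to 1; slot 1 is free -> place at 1.
460 hashes to 9; slot 9 is free -> place at 9.
897 hashes to 6; slot 6 is free -> place at 6.
977 hashes to 9; 9 taken -> place at 10.
670 hashes to 10; 10 taken -> place at 0.
856 hashes to 9; 9,10,0,1 taken -> place at 2.
449 hashes to 9; 9,10,0,1,2 taken -> place at 3.
Table: [670, 45, 856, 449, -, -, 897, -, -, 460, 977]
Lookup 890: h=10, probe 10,0,1,2,3,4 → slot 4 empty, not found.

6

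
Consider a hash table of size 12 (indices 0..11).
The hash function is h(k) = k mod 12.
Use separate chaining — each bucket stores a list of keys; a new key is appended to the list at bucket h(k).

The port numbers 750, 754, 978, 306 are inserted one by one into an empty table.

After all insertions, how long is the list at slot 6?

Insert 750: h=6, bucket 6 empty → new chain.
Insert 754: h=10, bucket 10 empty → new chain.
Insert 978: h=6, bucket 6 nonempty → append to chain.
Insert 306: h=6, bucket 6 nonempty → append to chain.
Final buckets:
0: .
1: .
2: .
3: .
4: .
5: .
6: 750 -> 978 -> 306
7: .
8: .
9: .
10: 754
11: .

3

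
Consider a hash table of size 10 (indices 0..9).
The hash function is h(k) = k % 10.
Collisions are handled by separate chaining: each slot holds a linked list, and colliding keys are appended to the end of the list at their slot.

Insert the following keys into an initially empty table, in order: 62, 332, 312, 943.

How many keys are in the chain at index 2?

62 -> bucket 2
332 -> bucket 2 (collision)
312 -> bucket 2 (collision)
943 -> bucket 3
Final buckets:
0: _
1: _
2: 62 -> 332 -> 312
3: 943
4: _
5: _
6: _
7: _
8: _
9: _

3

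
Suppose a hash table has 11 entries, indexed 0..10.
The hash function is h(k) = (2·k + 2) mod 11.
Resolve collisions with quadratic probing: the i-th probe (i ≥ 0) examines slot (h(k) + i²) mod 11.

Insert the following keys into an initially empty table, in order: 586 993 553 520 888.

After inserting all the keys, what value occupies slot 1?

553

Insert 586: h=8, slot 8 empty → index 8.
Insert 993: h=8, slot 8 occupied → index 9.
Insert 553: h=8, slots 8,9 occupied → index 1.
Insert 520: h=8, slots 8,9,1 occupied → index 6.
Insert 888: h=7, slot 7 empty → index 7.
Table: [—, 553, —, —, —, —, 520, 888, 586, 993, —]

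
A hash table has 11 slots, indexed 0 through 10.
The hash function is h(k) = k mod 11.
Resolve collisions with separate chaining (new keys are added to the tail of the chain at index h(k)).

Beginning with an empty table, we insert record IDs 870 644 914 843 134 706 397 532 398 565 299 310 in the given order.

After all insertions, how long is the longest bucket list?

Insert 870: h=1, bucket 1 empty -> new chain.
Insert 644: h=6, bucket 6 empty -> new chain.
Insert 914: h=1, bucket 1 nonempty -> append to chain.
Insert 843: h=7, bucket 7 empty -> new chain.
Insert 134: h=2, bucket 2 empty -> new chain.
Insert 706: h=2, bucket 2 nonempty -> append to chain.
Insert 397: h=1, bucket 1 nonempty -> append to chain.
Insert 532: h=4, bucket 4 empty -> new chain.
Insert 398: h=2, bucket 2 nonempty -> append to chain.
Insert 565: h=4, bucket 4 nonempty -> append to chain.
Insert 299: h=2, bucket 2 nonempty -> append to chain.
Insert 310: h=2, bucket 2 nonempty -> append to chain.
Final buckets:
0: _
1: 870 -> 914 -> 397
2: 134 -> 706 -> 398 -> 299 -> 310
3: _
4: 532 -> 565
5: _
6: 644
7: 843
8: _
9: _
10: _

5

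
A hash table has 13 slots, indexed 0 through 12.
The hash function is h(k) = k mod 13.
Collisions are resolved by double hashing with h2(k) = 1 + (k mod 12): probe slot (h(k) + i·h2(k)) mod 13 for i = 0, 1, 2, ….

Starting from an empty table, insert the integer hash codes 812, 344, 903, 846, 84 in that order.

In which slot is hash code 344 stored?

2

812 hashes to 6; slot 6 is free → place at 6.
344 hashes to 6, h2=9; 6 taken → place at 2.
903 hashes to 6, h2=4; 6 taken → place at 10.
846 hashes to 1; slot 1 is free → place at 1.
84 hashes to 6, h2=1; 6 taken → place at 7.
Table: [∅, 846, 344, ∅, ∅, ∅, 812, 84, ∅, ∅, 903, ∅, ∅]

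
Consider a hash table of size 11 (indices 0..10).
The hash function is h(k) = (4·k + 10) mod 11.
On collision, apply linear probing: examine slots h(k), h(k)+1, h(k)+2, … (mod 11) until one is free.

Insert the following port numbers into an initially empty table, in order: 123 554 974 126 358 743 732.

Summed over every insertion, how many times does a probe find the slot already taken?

Insert 123: h=7, slot 7 empty => index 7.
Insert 554: h=4, slot 4 empty => index 4.
Insert 974: h=1, slot 1 empty => index 1.
Insert 126: h=8, slot 8 empty => index 8.
Insert 358: h=1, slot 1 occupied => index 2.
Insert 743: h=1, slots 1,2 occupied => index 3.
Insert 732: h=1, slots 1,2,3,4 occupied => index 5.
Table: [—, 974, 358, 743, 554, 732, —, 123, 126, —, —]

7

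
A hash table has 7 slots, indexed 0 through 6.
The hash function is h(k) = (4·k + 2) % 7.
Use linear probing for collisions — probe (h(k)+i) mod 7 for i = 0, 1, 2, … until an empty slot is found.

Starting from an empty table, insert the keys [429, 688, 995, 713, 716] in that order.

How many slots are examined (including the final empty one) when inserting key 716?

Insert 429: h=3, slot 3 empty -> index 3.
Insert 688: h=3, slot 3 occupied -> index 4.
Insert 995: h=6, slot 6 empty -> index 6.
Insert 713: h=5, slot 5 empty -> index 5.
Insert 716: h=3, slots 3,4,5,6 occupied -> index 0.
Table: [716, ., ., 429, 688, 713, 995]

5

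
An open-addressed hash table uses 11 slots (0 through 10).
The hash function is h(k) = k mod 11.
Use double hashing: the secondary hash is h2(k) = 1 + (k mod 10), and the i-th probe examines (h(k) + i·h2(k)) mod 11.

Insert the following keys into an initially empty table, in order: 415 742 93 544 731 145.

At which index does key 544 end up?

10

Insert 415: h=8, slot 8 empty → index 8.
Insert 742: h=5, slot 5 empty → index 5.
Insert 93: h=5, h2=4, slot 5 occupied → index 9.
Insert 544: h=5, h2=5, slot 5 occupied → index 10.
Insert 731: h=5, h2=2, slot 5 occupied → index 7.
Insert 145: h=2, slot 2 empty → index 2.
Table: [∅, ∅, 145, ∅, ∅, 742, ∅, 731, 415, 93, 544]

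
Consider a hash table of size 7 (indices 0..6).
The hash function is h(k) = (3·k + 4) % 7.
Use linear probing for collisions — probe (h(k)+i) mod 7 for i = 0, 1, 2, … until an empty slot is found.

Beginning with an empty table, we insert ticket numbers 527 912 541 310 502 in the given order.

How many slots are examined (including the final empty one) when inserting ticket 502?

527 hashes to 3; slot 3 is free -> place at 3.
912 hashes to 3; 3 taken -> place at 4.
541 hashes to 3; 3,4 taken -> place at 5.
310 hashes to 3; 3,4,5 taken -> place at 6.
502 hashes to 5; 5,6 taken -> place at 0.
Table: [502, —, —, 527, 912, 541, 310]

3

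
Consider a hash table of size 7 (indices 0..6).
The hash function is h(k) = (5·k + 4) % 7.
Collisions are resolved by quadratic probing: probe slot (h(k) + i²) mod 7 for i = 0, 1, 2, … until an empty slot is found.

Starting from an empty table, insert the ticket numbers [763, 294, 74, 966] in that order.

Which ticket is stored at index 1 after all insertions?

966

763 hashes to 4; slot 4 is free -> place at 4.
294 hashes to 4; 4 taken -> place at 5.
74 hashes to 3; slot 3 is free -> place at 3.
966 hashes to 4; 4,5 taken -> place at 1.
Table: [—, 966, —, 74, 763, 294, —]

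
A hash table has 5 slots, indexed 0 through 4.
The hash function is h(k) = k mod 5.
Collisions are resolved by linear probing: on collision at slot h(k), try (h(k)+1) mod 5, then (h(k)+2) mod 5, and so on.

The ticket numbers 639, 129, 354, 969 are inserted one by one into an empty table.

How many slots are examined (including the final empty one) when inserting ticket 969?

4

639 hashes to 4; slot 4 is free → place at 4.
129 hashes to 4; 4 taken → place at 0.
354 hashes to 4; 4,0 taken → place at 1.
969 hashes to 4; 4,0,1 taken → place at 2.
Table: [129, 354, 969, ∅, 639]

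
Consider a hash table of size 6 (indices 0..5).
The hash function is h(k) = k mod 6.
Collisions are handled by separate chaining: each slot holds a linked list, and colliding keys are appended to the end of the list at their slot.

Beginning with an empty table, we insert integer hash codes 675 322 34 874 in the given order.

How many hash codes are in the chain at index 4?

675 → bucket 3
322 → bucket 4
34 → bucket 4 (collision)
874 → bucket 4 (collision)
Final buckets:
0: ∅
1: ∅
2: ∅
3: 675
4: 322 -> 34 -> 874
5: ∅

3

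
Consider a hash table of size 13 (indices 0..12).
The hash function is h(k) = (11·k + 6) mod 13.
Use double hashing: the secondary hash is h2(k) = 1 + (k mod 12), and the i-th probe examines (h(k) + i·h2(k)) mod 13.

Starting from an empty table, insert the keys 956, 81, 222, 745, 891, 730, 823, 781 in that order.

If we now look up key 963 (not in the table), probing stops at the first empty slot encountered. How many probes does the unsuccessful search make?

956: h=5 => slot 5
81: h=0 => slot 0
222: h=4 => slot 4
745: h=11 => slot 11
891: h=5, h2=4, probe 5,9 => slot 9
730: h=2 => slot 2
823: h=11, h2=8, probe 11,6 => slot 6
781: h=4, h2=2, probe 4,6,8 => slot 8
Table: [81, ., 730, ., 222, 956, 823, ., 781, 891, ., 745, .]
Lookup 963: h=4, h2=4, probe 4,8,12 → slot 12 empty, not found.

3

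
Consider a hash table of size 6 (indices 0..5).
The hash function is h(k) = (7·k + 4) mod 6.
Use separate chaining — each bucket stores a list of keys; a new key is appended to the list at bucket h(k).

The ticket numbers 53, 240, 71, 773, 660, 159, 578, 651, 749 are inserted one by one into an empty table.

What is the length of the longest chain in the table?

Insert 53: h=3, bucket 3 empty -> new chain.
Insert 240: h=4, bucket 4 empty -> new chain.
Insert 71: h=3, bucket 3 nonempty -> append to chain.
Insert 773: h=3, bucket 3 nonempty -> append to chain.
Insert 660: h=4, bucket 4 nonempty -> append to chain.
Insert 159: h=1, bucket 1 empty -> new chain.
Insert 578: h=0, bucket 0 empty -> new chain.
Insert 651: h=1, bucket 1 nonempty -> append to chain.
Insert 749: h=3, bucket 3 nonempty -> append to chain.
Final buckets:
0: 578
1: 159 -> 651
2: _
3: 53 -> 71 -> 773 -> 749
4: 240 -> 660
5: _

4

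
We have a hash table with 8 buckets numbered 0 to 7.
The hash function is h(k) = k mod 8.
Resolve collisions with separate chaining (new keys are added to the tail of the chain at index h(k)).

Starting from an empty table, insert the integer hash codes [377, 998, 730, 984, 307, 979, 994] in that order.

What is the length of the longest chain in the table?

Insert 377: h=1, bucket 1 empty → new chain.
Insert 998: h=6, bucket 6 empty → new chain.
Insert 730: h=2, bucket 2 empty → new chain.
Insert 984: h=0, bucket 0 empty → new chain.
Insert 307: h=3, bucket 3 empty → new chain.
Insert 979: h=3, bucket 3 nonempty → append to chain.
Insert 994: h=2, bucket 2 nonempty → append to chain.
Final buckets:
0: 984
1: 377
2: 730 -> 994
3: 307 -> 979
4: _
5: _
6: 998
7: _

2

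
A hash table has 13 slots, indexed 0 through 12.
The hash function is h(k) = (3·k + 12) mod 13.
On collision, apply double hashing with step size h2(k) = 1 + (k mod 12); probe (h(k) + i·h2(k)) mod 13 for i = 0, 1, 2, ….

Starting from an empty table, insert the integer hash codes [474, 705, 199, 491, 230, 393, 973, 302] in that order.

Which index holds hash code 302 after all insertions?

1

Insert 474: h=4, slot 4 empty → index 4.
Insert 705: h=8, slot 8 empty → index 8.
Insert 199: h=11, slot 11 empty → index 11.
Insert 491: h=3, slot 3 empty → index 3.
Insert 230: h=0, slot 0 empty → index 0.
Insert 393: h=8, h2=10, slot 8 occupied → index 5.
Insert 973: h=6, slot 6 empty → index 6.
Insert 302: h=8, h2=3, slots 8,11 occupied → index 1.
Table: [230, 302, -, 491, 474, 393, 973, -, 705, -, -, 199, -]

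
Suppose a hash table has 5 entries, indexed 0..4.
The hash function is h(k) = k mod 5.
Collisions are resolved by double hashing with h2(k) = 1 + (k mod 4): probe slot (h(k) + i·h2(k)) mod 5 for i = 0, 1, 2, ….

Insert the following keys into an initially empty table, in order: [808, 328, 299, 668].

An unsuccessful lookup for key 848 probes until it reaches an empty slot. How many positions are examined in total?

808: h=3 -> slot 3
328: h=3, h2=1, probe 3,4 -> slot 4
299: h=4, h2=4, probe 4,3,2 -> slot 2
668: h=3, h2=1, probe 3,4,0 -> slot 0
Table: [668, —, 299, 808, 328]
Lookup 848: h=3, h2=1, probe 3,4,0,1 → slot 1 empty, not found.

4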